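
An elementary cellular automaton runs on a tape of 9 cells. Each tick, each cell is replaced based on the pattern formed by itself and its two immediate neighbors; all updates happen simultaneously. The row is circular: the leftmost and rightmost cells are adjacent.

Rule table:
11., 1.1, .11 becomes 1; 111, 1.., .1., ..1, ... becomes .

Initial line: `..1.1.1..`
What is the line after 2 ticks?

....1....

...1.1...
....1....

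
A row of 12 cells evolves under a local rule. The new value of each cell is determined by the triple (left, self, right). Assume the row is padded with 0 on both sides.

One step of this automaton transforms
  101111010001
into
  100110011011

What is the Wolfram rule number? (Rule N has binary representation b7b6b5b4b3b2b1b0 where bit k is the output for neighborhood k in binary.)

150

position 3: 111 → 1  (bit 7 = 1)
position 5: 110 → 0  (bit 6 = 0)
position 1: 101 → 0  (bit 5 = 0)
position 8: 100 → 1  (bit 4 = 1)
position 2: 011 → 0  (bit 3 = 0)
position 0: 010 → 1  (bit 2 = 1)
position 10: 001 → 1  (bit 1 = 1)
position 9: 000 → 0  (bit 0 = 0)
bits b7..b0 = 10010110 = 150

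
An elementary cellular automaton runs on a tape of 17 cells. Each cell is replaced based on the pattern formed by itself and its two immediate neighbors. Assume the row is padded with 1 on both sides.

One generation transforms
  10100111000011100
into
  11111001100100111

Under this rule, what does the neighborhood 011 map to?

0

At position 5 the neighborhood is 011; the next row has 0 there.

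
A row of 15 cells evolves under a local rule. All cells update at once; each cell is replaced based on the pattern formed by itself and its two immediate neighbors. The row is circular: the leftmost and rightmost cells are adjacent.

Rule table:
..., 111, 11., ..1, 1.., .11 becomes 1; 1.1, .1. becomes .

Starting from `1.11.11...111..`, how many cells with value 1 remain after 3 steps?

14

step 1: ..11.1111111111
step 2: 1111.1111111111
step 3: 1111.1111111111
count of 1: 14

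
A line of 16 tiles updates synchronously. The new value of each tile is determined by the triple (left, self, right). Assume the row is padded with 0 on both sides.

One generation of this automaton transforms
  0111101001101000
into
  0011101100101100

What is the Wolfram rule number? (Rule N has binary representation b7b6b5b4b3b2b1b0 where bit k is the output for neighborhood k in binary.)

position 2: 111 → 1  (bit 7 = 1)
position 4: 110 → 1  (bit 6 = 1)
position 5: 101 → 0  (bit 5 = 0)
position 7: 100 → 1  (bit 4 = 1)
position 1: 011 → 0  (bit 3 = 0)
position 6: 010 → 1  (bit 2 = 1)
position 0: 001 → 0  (bit 1 = 0)
position 14: 000 → 0  (bit 0 = 0)
bits b7..b0 = 11010100 = 212

212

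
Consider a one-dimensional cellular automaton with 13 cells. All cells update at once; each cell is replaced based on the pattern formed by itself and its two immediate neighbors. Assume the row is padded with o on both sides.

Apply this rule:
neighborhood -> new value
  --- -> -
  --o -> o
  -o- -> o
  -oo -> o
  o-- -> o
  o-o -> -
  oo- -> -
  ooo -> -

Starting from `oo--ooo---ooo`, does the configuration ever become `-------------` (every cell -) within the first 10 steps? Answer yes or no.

--ooo--o-oo--
ooo--ooo-o-oo
---ooo---o-o-
o-oo--o-oo-o-
--o-ooo-o--o-
ooo-o---oooo-
----oo-oo----
o--oo--o-o--o
-ooo-ooo-oooo
-o---o---o---
step 10 is -o---o---o---, still not uniform -

no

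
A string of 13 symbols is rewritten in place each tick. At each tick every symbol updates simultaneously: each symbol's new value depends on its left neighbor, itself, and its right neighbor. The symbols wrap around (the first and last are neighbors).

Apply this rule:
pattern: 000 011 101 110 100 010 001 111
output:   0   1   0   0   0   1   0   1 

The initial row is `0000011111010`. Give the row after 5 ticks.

0000011110010
0000011100010
0000011000010
0000010000010
0000010000010

0000010000010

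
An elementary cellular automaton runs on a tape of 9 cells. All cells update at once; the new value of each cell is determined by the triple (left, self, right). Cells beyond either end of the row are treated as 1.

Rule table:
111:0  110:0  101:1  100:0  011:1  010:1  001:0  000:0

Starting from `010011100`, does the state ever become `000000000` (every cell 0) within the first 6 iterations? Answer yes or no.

110010000
000010000
000010000  (fixed point — unchanged through iteration 6)
iteration 6 is 000010000, still not uniform 0

no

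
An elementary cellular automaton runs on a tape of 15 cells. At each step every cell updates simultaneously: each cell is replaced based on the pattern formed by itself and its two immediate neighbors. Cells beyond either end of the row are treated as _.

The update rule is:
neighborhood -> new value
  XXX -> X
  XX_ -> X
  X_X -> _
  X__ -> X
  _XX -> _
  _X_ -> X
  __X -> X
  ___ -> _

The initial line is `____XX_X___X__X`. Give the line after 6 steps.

XX__XX__XXXXX_X

___X_X_XX_XXXXX
__XX_X__X__XXXX
_X_X_XXXXXX_XXX
XX_X__XXXXX__XX
_X_XXX_XXXXXX_X
XX__XX__XXXXX_X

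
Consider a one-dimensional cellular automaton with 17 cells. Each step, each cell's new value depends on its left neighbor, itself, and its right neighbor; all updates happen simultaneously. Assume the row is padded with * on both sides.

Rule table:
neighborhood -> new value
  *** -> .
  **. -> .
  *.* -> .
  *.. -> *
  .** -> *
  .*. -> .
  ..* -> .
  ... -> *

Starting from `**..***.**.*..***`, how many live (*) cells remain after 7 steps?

..*.*...*...*.*..
*....**..**....*.
.***.*.*.*.***...
.*.........*..**.
..********..*.*..
*.*.......*....*.
...******..***...
count of *: 9

9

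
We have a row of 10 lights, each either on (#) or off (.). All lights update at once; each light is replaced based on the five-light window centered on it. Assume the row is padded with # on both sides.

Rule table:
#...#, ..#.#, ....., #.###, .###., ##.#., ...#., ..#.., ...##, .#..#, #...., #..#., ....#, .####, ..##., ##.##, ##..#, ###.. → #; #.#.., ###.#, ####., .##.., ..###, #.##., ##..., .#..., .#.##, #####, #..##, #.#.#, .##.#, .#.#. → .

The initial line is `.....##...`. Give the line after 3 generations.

..##.#.#..

.#####..##
###..##..#
..##.#.#..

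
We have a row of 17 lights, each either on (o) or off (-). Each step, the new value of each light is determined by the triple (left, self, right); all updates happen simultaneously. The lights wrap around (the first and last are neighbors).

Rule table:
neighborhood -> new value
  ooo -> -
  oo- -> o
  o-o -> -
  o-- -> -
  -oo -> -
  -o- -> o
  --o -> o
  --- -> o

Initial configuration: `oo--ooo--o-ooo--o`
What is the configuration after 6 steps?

-o-o--o-oo---o-o-
oo-o-oo--o-ooo-o-
-o-o--o-oo---o-o-  (repeats step 1; period 2)
step 6: oo-o-oo--o-ooo-o-

oo-o-oo--o-ooo-o-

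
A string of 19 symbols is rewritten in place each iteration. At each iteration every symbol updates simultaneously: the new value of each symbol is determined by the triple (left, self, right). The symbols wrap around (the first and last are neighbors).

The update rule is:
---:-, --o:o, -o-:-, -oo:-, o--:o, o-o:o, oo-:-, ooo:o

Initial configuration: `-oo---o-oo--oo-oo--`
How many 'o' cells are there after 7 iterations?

8

o--o-o-o--oo--o--o-
-oo-o-o-oo--oo-oo-o
o--o-o-o--oo--o--o-  (repeats iteration 1; period 2)
iteration 7: o--o-o-o--oo--o--o-
count of o: 8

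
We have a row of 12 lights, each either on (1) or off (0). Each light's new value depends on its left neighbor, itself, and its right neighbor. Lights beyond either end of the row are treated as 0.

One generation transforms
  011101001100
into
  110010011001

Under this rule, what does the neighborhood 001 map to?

1

At position 0 the neighborhood is 001; the next row has 1 there.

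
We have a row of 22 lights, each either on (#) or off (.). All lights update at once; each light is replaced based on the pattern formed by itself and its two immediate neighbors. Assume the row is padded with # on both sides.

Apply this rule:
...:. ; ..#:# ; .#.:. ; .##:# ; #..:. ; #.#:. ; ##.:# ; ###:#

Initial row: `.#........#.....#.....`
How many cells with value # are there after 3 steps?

.........#.....#.....#
........#.....#.....##
.......#.....#.....###
count of #: 5

5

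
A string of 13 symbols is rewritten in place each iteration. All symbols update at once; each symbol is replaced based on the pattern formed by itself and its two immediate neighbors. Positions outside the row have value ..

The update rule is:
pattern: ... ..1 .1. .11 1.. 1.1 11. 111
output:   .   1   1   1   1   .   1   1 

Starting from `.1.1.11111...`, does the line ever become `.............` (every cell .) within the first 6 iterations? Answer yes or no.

no

11.1.111111..
11.1.1111111.
11.1.11111111
11.1.11111111  (fixed point — unchanged through iteration 6)
iteration 6 is 11.1.11111111, still not uniform .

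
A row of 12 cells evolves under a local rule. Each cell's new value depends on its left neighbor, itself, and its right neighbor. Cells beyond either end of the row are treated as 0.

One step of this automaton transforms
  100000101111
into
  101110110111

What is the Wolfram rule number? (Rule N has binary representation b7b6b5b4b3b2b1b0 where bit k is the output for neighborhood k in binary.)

229

position 9: 111 → 1  (bit 7 = 1)
position 11: 110 → 1  (bit 6 = 1)
position 7: 101 → 1  (bit 5 = 1)
position 1: 100 → 0  (bit 4 = 0)
position 8: 011 → 0  (bit 3 = 0)
position 0: 010 → 1  (bit 2 = 1)
position 5: 001 → 0  (bit 1 = 0)
position 2: 000 → 1  (bit 0 = 1)
bits b7..b0 = 11100101 = 229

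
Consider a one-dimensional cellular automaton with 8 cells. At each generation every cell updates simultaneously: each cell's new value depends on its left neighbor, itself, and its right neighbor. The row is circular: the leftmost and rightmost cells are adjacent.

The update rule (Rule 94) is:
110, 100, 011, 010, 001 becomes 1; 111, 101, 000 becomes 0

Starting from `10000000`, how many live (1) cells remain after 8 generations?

4

11000001
01100011
01110111
01010101
01010101  (fixed point — unchanged through generation 8)
count of 1: 4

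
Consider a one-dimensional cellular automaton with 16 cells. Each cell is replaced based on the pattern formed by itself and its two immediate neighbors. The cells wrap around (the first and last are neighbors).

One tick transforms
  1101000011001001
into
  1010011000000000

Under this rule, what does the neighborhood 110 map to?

0

At position 1 the neighborhood is 110; the next row has 0 there.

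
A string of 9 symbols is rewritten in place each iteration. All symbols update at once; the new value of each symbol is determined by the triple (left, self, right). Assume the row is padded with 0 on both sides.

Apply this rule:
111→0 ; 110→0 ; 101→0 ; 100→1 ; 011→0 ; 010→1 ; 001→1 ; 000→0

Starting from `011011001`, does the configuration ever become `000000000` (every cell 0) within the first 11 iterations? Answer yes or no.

no

100000111
110001000
001011100
011000010
100100111
111111000
000000100
000001110
000010001
000111011
001000000
iteration 11 is 001000000, still not uniform 0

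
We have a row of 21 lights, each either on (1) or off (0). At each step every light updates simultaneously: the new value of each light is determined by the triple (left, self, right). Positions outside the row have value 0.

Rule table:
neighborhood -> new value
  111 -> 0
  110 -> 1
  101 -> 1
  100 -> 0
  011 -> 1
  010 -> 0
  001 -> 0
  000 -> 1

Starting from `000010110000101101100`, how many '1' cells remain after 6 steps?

111001110110011111101
101001011110010000110
010000110010000110110
000110110000110111110
110111110110111100010
111100011111100101000
count of 1: 12

12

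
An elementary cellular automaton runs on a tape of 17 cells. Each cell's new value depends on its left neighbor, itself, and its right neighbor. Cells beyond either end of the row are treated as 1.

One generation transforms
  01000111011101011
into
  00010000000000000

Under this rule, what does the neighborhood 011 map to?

At position 5 the neighborhood is 011; the next row has 0 there.

0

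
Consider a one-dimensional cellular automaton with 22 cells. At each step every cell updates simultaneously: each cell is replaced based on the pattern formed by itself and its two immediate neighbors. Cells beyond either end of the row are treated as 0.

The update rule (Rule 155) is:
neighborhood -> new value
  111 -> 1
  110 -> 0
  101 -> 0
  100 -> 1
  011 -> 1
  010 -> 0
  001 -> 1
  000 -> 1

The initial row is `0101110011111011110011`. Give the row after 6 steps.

0011111011110011011101

1001101111110011101110
0111001111101111001101
1110111111001110111000
1100111110111100110111
1011111100111011100110
0011111011110011011101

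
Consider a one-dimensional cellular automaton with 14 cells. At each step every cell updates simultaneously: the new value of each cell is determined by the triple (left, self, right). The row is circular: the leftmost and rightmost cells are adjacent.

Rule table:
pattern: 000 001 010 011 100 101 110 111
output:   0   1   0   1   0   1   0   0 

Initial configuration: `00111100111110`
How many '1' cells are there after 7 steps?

4

01100001100000
11000011000000
10000110000001
00001100000011
00011000000110
00110000001100
01100000011000
count of 1: 4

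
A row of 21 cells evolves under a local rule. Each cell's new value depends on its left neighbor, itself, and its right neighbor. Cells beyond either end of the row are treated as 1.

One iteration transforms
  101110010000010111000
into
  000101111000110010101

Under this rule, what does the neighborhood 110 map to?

0

At position 0 the neighborhood is 110; the next row has 0 there.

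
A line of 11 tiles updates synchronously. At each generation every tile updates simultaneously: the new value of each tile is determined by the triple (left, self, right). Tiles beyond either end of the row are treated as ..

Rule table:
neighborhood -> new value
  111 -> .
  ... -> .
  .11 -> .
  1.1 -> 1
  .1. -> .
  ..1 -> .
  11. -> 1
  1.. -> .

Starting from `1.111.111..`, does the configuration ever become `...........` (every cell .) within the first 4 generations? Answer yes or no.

yes

.1..11..1..
.....1.....
...........
all cells are . at generation 3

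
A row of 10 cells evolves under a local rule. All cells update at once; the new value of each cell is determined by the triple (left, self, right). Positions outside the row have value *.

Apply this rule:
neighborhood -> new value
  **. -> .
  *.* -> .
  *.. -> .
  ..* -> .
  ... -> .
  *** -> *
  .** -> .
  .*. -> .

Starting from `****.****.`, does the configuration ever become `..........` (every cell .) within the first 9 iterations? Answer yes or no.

***...**..
**........
*.........
..........
all cells are . at iteration 4

yes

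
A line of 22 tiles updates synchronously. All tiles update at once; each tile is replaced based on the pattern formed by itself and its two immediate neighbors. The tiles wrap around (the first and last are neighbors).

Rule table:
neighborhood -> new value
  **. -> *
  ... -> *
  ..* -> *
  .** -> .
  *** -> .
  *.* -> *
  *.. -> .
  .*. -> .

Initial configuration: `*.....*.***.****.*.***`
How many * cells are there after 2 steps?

*.****.*..**...**.*...
.*...**..*.*.**.**..**
count of *: 11

11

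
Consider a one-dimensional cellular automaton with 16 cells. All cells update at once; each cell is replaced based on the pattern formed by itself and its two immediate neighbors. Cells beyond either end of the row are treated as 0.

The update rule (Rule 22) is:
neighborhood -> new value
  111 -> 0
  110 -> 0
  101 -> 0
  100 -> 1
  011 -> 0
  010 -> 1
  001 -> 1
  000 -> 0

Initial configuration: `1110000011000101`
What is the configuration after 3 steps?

0100000000010011

0001000100101101
0011101111100001
0100000000010011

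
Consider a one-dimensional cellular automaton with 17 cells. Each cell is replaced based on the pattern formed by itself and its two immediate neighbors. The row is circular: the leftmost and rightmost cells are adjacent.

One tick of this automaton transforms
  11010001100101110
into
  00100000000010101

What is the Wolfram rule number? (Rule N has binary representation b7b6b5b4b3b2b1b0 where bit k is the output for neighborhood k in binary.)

position 14: 111 → 1  (bit 7 = 1)
position 1: 110 → 0  (bit 6 = 0)
position 2: 101 → 1  (bit 5 = 1)
position 4: 100 → 0  (bit 4 = 0)
position 0: 011 → 0  (bit 3 = 0)
position 3: 010 → 0  (bit 2 = 0)
position 6: 001 → 0  (bit 1 = 0)
position 5: 000 → 0  (bit 0 = 0)
bits b7..b0 = 10100000 = 160

160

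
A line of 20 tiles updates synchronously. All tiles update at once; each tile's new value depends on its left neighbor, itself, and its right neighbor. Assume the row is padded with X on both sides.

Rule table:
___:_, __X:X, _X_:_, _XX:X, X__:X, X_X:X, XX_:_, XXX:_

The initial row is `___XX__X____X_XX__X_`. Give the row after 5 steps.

XXX_X_XX_XX_XX_XX_XX

X_XX_XX_X__X_XX_XX_X
_XX_XX_X_XX_XX_XX_XX
XX_XX_X_XX_XX_XX_XX_
__XX_X_XX_XX_XX_XX_X
XXX_X_XX_XX_XX_XX_XX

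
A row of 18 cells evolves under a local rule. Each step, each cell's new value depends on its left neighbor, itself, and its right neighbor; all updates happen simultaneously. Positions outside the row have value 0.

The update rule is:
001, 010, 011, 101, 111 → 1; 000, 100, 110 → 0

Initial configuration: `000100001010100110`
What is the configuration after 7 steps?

step 1: 001100011111101100
step 2: 011000111111011000
step 3: 110001111110110000
step 4: 100011111101100000
step 5: 100111111011000000
step 6: 101111110110000000
step 7: 111111101100000000

111111101100000000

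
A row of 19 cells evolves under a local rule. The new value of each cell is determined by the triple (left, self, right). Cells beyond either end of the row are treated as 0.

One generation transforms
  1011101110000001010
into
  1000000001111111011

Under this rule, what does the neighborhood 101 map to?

0

At position 1 the neighborhood is 101; the next row has 0 there.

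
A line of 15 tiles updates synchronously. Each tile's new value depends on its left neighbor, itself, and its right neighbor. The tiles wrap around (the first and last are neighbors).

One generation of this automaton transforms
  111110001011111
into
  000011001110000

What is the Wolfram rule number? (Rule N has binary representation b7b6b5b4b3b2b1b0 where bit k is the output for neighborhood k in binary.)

position 0: 111 → 0  (bit 7 = 0)
position 4: 110 → 1  (bit 6 = 1)
position 9: 101 → 1  (bit 5 = 1)
position 5: 100 → 1  (bit 4 = 1)
position 10: 011 → 1  (bit 3 = 1)
position 8: 010 → 1  (bit 2 = 1)
position 7: 001 → 0  (bit 1 = 0)
position 6: 000 → 0  (bit 0 = 0)
bits b7..b0 = 01111100 = 124

124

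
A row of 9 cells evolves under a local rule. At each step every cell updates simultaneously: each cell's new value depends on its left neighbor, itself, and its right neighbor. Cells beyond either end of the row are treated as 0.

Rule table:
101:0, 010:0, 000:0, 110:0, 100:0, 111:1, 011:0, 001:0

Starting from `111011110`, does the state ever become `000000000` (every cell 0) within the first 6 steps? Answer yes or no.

010001100
000000000
all cells are 0 at step 2

yes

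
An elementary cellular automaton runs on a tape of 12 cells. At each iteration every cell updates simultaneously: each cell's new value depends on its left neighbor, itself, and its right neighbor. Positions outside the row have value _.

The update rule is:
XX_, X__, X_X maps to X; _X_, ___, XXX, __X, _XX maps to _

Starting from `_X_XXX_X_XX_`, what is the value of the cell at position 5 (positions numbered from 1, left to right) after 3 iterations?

__X__XX_X_XX
___X__XX_X_X
____X__XX_X_
position 5 holds X

X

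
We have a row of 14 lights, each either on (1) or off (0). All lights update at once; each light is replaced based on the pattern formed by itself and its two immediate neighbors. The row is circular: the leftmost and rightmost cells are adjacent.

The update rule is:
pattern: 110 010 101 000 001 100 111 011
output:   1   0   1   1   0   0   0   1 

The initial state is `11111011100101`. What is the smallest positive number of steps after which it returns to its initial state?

00001110100011
01101011001011
11110111000111
00011101010100
11010110101001
01101111010001
11111001100100
10001001100000
00100001101110
10001101111010
00101111001101
00011001001110
11011000001010
11111011100101

14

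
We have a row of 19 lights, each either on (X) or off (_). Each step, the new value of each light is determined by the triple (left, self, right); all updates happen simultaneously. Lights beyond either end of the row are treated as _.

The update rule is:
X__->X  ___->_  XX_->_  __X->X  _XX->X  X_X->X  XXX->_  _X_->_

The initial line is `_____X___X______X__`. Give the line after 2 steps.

____X_X_X_X____X_X_
___X_X_X_X_X__X_X_X

___X_X_X_X_X__X_X_X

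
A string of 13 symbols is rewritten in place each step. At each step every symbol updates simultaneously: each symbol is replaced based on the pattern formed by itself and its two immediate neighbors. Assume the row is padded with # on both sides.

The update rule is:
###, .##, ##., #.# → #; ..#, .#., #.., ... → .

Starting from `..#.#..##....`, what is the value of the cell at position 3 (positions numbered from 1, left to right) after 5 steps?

.

...#...##....
.......##....
.......##....  (fixed point — unchanged through step 5)
position 3 holds .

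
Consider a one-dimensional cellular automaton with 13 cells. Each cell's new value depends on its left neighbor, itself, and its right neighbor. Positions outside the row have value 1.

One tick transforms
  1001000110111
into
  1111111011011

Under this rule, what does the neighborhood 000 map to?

1

At position 5 the neighborhood is 000; the next row has 1 there.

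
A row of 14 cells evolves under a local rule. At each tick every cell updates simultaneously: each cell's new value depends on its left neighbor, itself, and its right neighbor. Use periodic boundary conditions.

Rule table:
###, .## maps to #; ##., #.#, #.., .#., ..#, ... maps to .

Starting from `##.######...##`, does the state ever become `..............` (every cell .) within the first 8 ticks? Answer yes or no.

#..#####....##
...####.....##
...###......#.
...##.........
...#..........
..............
all cells are . at tick 6

yes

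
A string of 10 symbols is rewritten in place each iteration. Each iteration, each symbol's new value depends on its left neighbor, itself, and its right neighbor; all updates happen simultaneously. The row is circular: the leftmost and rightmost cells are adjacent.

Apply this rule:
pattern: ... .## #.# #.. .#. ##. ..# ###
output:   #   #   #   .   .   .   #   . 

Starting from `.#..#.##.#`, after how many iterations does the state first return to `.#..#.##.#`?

#..#.##.#.
..#.##.#.#
.#.##.#.#.
#.##.#.#..
.##.#.#..#
##.#.#..#.
#.#.#..#.#
.#.#..#.##
#.#..#.##.
.#..#.##.#

10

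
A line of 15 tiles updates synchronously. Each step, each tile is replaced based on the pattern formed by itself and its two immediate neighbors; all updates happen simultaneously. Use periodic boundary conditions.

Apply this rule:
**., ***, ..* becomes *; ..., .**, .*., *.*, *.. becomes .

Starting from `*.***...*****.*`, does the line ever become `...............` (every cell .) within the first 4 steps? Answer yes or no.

no

step 1: *..**..*.****..
step 2: ..*.*.*...***.*
step 3: .*.......*.**..
step 4: *.......*...*..
step 4 is *.......*...*.., still not uniform .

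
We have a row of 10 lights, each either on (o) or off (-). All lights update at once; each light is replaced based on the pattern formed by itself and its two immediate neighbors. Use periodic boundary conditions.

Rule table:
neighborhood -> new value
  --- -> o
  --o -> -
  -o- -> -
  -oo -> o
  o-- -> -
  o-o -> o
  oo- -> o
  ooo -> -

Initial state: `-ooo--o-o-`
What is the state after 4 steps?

oooooo---o

-o-o---o--
--o--o---o
-------o--
oooooo---o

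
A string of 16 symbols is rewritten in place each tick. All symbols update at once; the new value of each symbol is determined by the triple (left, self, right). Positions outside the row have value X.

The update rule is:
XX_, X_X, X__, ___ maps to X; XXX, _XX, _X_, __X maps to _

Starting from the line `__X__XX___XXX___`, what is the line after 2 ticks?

XX__X___XXX___XX

tick 1: X__X__XXX___XXX_
tick 2: XX__X___XXX___XX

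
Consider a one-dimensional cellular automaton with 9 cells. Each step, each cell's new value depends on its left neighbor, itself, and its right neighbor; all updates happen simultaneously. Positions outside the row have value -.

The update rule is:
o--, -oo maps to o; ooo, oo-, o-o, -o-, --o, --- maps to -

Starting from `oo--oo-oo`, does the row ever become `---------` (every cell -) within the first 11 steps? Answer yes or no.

o-o-o--o-
-----o--o
------o--
-------o-
--------o
---------
all cells are - at step 6

yes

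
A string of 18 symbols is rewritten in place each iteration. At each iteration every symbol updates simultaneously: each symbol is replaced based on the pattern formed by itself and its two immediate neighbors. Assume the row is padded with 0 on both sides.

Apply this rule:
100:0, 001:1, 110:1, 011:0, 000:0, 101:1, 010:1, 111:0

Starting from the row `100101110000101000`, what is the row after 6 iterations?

011110010000001000

iteration 1: 101110010001111000
iteration 2: 110010110010001000
iteration 3: 010111010110011000
iteration 4: 111001111010101000
iteration 5: 001010001111111000
iteration 6: 011110010000001000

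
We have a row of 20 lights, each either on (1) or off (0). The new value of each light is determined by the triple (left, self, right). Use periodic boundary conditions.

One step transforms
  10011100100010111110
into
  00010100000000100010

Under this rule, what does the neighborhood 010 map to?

0

At position 0 the neighborhood is 010; the next row has 0 there.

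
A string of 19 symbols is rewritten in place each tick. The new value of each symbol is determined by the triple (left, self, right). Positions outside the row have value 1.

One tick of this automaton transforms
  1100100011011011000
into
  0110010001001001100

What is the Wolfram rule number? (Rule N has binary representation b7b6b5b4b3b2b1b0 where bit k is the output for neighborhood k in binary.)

80

position 0: 111 → 0  (bit 7 = 0)
position 1: 110 → 1  (bit 6 = 1)
position 10: 101 → 0  (bit 5 = 0)
position 2: 100 → 1  (bit 4 = 1)
position 8: 011 → 0  (bit 3 = 0)
position 4: 010 → 0  (bit 2 = 0)
position 3: 001 → 0  (bit 1 = 0)
position 6: 000 → 0  (bit 0 = 0)
bits b7..b0 = 01010000 = 80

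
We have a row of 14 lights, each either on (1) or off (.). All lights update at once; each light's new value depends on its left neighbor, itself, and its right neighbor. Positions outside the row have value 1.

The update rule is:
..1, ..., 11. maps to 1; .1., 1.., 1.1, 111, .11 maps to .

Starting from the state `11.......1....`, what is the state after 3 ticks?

.1111111....11

.1.111111..111
........1.1...
.1111111....11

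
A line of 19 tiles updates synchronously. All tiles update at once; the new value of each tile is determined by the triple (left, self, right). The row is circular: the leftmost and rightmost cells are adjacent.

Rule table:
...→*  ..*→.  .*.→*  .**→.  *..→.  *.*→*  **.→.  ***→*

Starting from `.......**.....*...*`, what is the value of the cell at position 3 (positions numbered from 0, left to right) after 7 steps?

step 1: .*****....***.*.*.*
step 2: *.***..**..*.******
step 3: .*.*.......**.*****
step 4: ****.*****...*.***.
step 5: .**.*.***..*.**.*.*
step 6: *..***.*...**..****
step 7: ....*.**.*......***
position 3 holds .

.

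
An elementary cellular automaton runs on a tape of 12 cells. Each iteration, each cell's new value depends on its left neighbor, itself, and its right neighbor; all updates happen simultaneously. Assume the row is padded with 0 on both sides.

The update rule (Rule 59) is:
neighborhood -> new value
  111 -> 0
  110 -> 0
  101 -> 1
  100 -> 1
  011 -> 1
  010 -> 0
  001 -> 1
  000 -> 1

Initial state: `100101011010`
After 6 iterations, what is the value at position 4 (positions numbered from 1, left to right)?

0

011010110101
110101101010
101011010101
010110101010
101101010101
011010101010
position 4 holds 0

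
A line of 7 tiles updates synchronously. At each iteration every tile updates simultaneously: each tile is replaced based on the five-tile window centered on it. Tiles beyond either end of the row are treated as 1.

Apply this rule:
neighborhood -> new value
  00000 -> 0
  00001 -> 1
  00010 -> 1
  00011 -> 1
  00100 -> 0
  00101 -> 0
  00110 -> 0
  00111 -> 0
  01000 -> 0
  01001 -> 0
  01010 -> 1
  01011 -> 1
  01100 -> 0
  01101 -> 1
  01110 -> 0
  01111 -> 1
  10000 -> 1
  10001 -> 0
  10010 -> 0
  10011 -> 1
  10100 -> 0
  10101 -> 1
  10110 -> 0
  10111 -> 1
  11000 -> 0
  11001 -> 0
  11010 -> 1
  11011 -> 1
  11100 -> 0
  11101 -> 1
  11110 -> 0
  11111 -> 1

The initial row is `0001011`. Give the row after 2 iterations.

0010111
0001111

0001111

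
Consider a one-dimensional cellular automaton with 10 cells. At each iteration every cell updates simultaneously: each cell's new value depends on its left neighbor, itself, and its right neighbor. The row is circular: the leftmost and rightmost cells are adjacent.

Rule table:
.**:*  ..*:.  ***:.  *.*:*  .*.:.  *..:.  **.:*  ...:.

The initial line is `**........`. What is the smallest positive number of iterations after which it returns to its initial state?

**........

1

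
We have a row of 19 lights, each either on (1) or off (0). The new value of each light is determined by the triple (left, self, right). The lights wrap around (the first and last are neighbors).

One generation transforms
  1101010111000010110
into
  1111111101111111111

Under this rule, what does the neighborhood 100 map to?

At position 10 the neighborhood is 100; the next row has 1 there.

1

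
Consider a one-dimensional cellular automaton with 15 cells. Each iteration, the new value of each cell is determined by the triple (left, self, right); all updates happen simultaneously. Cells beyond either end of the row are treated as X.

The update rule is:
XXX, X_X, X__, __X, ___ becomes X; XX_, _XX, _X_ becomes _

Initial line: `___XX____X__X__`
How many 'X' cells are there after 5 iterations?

7

XXX__XXXX_XX_XX
XX_XX_XX_X__X_X
X_X__X__X_XX_X_
_X_XX_XX_X__X_X
X_X__X__X_XX_X_
count of X: 7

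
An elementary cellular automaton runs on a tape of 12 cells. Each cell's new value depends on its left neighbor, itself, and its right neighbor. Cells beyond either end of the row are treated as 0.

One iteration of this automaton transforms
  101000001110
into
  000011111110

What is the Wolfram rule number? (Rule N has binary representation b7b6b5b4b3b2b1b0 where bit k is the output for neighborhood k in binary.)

203

position 9: 111 → 1  (bit 7 = 1)
position 10: 110 → 1  (bit 6 = 1)
position 1: 101 → 0  (bit 5 = 0)
position 3: 100 → 0  (bit 4 = 0)
position 8: 011 → 1  (bit 3 = 1)
position 0: 010 → 0  (bit 2 = 0)
position 7: 001 → 1  (bit 1 = 1)
position 4: 000 → 1  (bit 0 = 1)
bits b7..b0 = 11001011 = 203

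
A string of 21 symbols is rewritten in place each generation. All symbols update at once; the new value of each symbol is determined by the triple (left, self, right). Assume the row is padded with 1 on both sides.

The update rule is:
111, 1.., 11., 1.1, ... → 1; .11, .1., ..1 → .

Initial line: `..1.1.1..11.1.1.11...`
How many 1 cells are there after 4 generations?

generation 1: 1..1.1.1..11.1.1.111.
generation 2: 11..1.1.1..11.1.1.111
generation 3: 111..1.1.1..11.1.1.11
generation 4: 1111..1.1.1..11.1.1.1
count of 1: 12

12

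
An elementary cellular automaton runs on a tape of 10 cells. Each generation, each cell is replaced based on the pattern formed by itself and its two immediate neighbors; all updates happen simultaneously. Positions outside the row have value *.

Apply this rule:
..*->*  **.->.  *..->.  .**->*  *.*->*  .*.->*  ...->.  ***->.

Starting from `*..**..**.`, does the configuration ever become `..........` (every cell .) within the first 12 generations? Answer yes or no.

no

..**..**.*
.**..**.**
**..**.**.
...**.**.*
..**.**.**
.**.**.**.
**.**.**.*
..**.**.**  (repeats generation 5; period 3)
generation 12: .**.**.**.
generation 12 is .**.**.**., still not uniform .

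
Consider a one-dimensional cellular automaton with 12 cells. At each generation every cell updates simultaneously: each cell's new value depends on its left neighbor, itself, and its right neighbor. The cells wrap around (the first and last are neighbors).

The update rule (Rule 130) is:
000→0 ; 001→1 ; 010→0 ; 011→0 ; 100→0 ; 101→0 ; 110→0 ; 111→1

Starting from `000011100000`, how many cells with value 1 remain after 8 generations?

000101000000
001000000000
010000000000
100000000000
000000000001
000000000010
000000000100
000000001000
count of 1: 1

1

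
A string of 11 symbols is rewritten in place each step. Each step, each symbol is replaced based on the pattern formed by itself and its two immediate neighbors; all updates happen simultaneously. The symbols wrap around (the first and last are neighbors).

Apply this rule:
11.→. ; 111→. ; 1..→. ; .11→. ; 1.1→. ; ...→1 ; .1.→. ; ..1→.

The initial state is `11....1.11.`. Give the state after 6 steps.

...11......
11....11111
...11......  (repeats step 1; period 2)
step 6: 11....11111

11....11111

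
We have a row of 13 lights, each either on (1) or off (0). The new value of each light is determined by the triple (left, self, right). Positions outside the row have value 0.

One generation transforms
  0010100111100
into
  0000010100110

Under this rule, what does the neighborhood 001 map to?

0

At position 1 the neighborhood is 001; the next row has 0 there.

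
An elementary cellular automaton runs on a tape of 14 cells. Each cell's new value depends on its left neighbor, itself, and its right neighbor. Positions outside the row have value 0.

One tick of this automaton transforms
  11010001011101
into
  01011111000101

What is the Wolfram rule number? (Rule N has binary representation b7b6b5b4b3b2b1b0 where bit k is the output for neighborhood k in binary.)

position 10: 111 → 0  (bit 7 = 0)
position 1: 110 → 1  (bit 6 = 1)
position 2: 101 → 0  (bit 5 = 0)
position 4: 100 → 1  (bit 4 = 1)
position 0: 011 → 0  (bit 3 = 0)
position 3: 010 → 1  (bit 2 = 1)
position 6: 001 → 1  (bit 1 = 1)
position 5: 000 → 1  (bit 0 = 1)
bits b7..b0 = 01010111 = 87

87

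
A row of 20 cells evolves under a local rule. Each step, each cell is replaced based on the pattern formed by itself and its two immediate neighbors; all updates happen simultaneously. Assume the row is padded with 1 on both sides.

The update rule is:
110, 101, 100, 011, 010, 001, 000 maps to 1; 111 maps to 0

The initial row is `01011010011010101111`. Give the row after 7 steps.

11111111111111111000

11111111111111111000
00000000000000001111
11111111111111111000  (repeats step 1; period 2)
step 7: 11111111111111111000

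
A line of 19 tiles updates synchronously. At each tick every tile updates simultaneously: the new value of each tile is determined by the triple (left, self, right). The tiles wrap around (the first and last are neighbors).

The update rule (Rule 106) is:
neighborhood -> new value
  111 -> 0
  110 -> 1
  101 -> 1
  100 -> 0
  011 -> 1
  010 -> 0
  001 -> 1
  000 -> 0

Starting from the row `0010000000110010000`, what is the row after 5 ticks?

tick 1: 0100000001110100000
tick 2: 1000000011011000000
tick 3: 0000000111111000001
tick 4: 0000001100001000010
tick 5: 0000011100010000100

0000011100010000100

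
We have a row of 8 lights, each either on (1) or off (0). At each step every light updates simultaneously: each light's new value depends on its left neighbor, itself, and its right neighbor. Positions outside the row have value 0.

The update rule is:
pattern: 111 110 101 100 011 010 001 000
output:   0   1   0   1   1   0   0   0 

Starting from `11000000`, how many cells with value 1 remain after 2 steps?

3

step 1: 11100000
step 2: 10110000
count of 1: 3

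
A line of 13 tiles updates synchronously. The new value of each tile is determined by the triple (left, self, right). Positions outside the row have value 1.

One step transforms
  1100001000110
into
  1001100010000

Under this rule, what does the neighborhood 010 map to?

At position 6 the neighborhood is 010; the next row has 0 there.

0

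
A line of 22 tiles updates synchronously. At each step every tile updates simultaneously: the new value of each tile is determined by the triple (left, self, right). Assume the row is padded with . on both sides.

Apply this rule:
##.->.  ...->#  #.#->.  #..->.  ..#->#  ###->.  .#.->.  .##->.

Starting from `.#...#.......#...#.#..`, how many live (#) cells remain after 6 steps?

5

#..##..######..##....#
..#...#.......#...###.
##..##..######..##....
...#...#.......#...###
###..##..######..##...
....#...#.......#...##
count of #: 5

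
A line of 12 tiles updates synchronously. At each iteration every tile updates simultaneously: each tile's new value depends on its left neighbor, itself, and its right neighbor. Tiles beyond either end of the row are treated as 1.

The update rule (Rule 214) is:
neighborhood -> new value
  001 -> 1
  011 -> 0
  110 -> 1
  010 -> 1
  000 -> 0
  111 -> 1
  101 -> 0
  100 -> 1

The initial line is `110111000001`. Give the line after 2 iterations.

110011100010
111101110110

111101110110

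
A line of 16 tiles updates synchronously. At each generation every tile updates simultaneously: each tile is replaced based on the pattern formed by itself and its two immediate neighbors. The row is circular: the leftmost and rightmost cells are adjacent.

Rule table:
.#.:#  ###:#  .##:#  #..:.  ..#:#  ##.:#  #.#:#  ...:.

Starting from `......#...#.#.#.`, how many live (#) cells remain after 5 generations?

generation 1: .....##..######.
generation 2: ....###.#######.
generation 3: ...############.
generation 4: ..#############.
generation 5: .##############.
count of #: 14

14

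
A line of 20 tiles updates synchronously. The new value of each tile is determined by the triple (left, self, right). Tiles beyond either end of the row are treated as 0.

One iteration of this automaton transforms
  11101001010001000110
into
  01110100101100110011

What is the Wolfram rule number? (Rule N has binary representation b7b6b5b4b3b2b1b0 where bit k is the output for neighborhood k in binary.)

position 1: 111 → 1  (bit 7 = 1)
position 2: 110 → 1  (bit 6 = 1)
position 3: 101 → 1  (bit 5 = 1)
position 5: 100 → 1  (bit 4 = 1)
position 0: 011 → 0  (bit 3 = 0)
position 4: 010 → 0  (bit 2 = 0)
position 6: 001 → 0  (bit 1 = 0)
position 11: 000 → 1  (bit 0 = 1)
bits b7..b0 = 11110001 = 241

241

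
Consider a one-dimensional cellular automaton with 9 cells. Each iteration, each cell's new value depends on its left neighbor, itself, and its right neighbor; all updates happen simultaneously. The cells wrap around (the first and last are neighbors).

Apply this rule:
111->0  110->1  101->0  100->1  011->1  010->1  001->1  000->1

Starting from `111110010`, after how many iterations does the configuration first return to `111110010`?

2

100011110
111110010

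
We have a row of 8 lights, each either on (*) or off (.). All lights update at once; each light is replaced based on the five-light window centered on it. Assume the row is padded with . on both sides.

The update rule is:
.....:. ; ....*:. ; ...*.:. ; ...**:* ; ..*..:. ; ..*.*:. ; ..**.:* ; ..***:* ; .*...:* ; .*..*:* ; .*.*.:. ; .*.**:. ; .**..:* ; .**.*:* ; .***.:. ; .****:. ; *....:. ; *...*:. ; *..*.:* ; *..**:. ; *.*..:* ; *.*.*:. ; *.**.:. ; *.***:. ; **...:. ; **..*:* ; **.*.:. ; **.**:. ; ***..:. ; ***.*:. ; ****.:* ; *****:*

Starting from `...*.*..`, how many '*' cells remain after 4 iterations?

iteration 1: .....**.
iteration 2: ....***.
iteration 3: ...**...
iteration 4: ..***...
count of *: 3

3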